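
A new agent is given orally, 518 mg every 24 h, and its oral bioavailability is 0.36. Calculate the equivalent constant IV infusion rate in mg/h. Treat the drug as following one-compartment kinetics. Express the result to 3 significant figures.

7.77 mg/h

Equivalent systemic input: infusion rate = F·D/τ.
Rate = 0.36 × 518 / 24 = 7.770 mg/h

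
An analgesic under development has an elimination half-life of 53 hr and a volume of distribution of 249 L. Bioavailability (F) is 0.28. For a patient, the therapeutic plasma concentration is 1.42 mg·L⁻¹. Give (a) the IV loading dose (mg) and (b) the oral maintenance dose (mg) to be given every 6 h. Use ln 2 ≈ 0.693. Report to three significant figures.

LD = Vd × C = 249.0 × 1.42 = 353.6 mg
CL = 0.693 × Vd / t½ = 0.693 × 249.0 / 53 = 3.256 L/h
D = CL × Css × τ / F = 3.256 × 1.42 × 6 / 0.28 = 99.08 mg

(a) 354 mg; (b) 99.1 mg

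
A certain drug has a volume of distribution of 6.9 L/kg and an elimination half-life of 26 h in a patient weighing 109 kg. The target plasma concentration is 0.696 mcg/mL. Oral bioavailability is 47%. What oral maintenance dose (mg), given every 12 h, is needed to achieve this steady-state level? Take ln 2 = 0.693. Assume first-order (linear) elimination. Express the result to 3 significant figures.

Total Vd = 6.9 × 109 = 752.1 L
k = 0.693/26 = 0.02665 h⁻¹, so CL = k·Vd = 0.02665 × 752.1 = 20.04 L/h
D = CL × Css × τ / F = 20.04 × 0.696 × 12 / 0.47 = 356.1 mg

356 mg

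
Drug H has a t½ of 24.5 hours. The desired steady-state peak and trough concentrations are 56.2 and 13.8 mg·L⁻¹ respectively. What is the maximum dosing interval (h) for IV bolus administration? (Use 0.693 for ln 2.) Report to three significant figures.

49.6 h

k = 0.693 / t½ = 0.693 / 24.5 = 0.02829 h⁻¹
Between IV bolus doses, concentration decays as C = C₀·e^(−kτ), so C_peak/C_trough = e^(kτ).
τ_max = ln(C_peak/C_trough) / k = ln(56.2/13.8) / 0.02829 = 1.404 / 0.02829 = 49.63 h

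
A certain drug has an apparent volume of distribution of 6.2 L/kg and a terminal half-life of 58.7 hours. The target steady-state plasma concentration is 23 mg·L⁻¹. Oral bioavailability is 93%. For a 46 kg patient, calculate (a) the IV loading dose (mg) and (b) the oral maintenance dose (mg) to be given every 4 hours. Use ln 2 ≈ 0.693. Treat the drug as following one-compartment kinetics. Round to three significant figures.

(a) 6560 mg; (b) 333 mg

Vd = 6.2 L/kg × 46 kg = 285.2 L
LD = Vd × C = 285.2 × 23 = 6560 mg
CL = 0.693 × Vd / t½ = 0.693 × 285.2 / 58.7 = 3.367 L/h
D = CL × Css × τ / F = 3.367 × 23 × 4 / 0.93 = 333.1 mg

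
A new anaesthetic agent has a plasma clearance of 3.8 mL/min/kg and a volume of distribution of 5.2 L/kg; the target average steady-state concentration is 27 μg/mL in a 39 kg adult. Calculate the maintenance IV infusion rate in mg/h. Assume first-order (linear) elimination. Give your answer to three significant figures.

240 mg/h

CL = 3.8 mL/min/kg × 39 kg = 148.2 mL/min = 148.2 × 60/1000 = 8.892 L/h
Maintenance depends on clearance, not Vd — rate in must match rate out.
R₀ = 8.892 × 27 = 240.1 mg/h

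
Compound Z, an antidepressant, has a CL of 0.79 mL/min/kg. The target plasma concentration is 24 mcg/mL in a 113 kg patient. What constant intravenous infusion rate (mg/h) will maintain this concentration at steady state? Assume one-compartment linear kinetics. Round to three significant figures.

CL = 0.79 mL/min/kg × 113 kg = 89.27 mL/min = 89.27 × 60/1000 = 5.356 L/h
R₀ = 5.356 × 24 = 128.5 mg/h

129 mg/h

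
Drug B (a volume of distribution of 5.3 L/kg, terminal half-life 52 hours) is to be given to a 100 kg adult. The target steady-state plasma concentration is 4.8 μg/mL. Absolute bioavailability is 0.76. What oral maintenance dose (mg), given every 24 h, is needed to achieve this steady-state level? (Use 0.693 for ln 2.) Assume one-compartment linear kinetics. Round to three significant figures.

1070 mg

Vd = 5.3 L/kg × 100 kg = 530.0 L
CL = ln 2 · Vd / t½ = 0.693 × 530.0 / 52 = 7.063 L/h
D = CL × Css × τ / F = 7.063 × 4.8 × 24 / 0.76 = 1071 mg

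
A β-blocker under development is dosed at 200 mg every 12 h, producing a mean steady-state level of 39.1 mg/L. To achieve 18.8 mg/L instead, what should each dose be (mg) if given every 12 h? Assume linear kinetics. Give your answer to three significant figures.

For first-order elimination, Css ∝ F·D/(CL·τ); F and CL are unchanged, so Css ∝ D/τ.
D₂ = D₁ × (Css,target / Css,current) = 200 × 18.8/39.1 = 96.16 mg

96.2 mg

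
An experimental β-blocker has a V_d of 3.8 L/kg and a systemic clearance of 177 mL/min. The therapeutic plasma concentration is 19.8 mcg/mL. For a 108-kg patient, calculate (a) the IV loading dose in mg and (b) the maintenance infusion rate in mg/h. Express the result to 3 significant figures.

(a) 8130 mg; (b) 210 mg/h

Total Vd = 3.8 × 108 = 410.4 L
Loading dose = Vd × C = 410.4 × 19.8 = 8126 mg
CL = 177 mL/min × 60/1000 = 10.62 L/h
Maintenance: replace elimination → rate = CL × Css = 10.62 × 19.8 = 210.3 mg/h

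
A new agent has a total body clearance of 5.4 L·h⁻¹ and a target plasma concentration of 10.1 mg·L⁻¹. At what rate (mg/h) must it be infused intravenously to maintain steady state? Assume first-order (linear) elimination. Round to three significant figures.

54.5 mg/h

At steady state, infusion rate equals elimination rate: rate in = CL × Css.
Rate = CL × Css = 5.400 × 10.1 = 54.54 mg/h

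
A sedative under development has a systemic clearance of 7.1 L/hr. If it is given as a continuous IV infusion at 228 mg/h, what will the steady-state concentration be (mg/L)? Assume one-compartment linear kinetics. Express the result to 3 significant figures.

Css = rate / CL = 228 / 7.100 = 32.11 mg/L

32.1 mg/L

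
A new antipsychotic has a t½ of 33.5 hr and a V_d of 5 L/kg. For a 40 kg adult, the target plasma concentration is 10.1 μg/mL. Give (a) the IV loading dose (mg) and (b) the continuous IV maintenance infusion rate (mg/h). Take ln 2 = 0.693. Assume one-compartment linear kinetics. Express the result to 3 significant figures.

(a) 2020 mg; (b) 41.8 mg/h

Vd = 5 L/kg × 40 kg = 200.0 L
LD = Vd × C = 200.0 × 10.1 = 2020 mg
CL = 0.693 × Vd / t½ = 0.693 × 200.0 / 33.5 = 4.137 L/h
Infusion rate = CL × Css = 4.137 × 10.1 = 41.78 mg/h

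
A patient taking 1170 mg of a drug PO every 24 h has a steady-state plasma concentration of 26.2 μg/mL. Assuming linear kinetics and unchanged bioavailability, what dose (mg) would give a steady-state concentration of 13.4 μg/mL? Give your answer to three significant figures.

For first-order elimination, Css ∝ F·D/(CL·τ); F and CL are unchanged, so Css ∝ D/τ.
D₂ = D₁ × (Css,target / Css,current) = 1170 × 13.4/26.2 = 598.4 mg

598 mg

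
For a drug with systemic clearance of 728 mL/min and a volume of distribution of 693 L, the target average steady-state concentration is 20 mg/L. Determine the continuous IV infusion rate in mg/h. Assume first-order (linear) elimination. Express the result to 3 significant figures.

874 mg/h

Convert clearance: 728 mL/min × 60 min/h ÷ 1000 mL/L = 43.68 L/h
R₀ = 43.68 × 20 = 873.6 mg/h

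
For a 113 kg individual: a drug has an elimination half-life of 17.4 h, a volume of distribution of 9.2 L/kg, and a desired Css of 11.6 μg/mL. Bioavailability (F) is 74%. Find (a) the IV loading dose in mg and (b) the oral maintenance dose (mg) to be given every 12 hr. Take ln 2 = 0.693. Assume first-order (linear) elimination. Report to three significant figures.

Total Vd = 9.2 × 113 = 1040 L
LD = Vd × C = 1040 × 11.6 = 12060 mg
CL = 0.693 × Vd / t½ = 0.693 × 1040 / 17.4 = 41.42 L/h
D = CL × Css × τ / F = 41.42 × 11.6 × 12 / 0.74 = 7791 mg

(a) 12100 mg; (b) 7790 mg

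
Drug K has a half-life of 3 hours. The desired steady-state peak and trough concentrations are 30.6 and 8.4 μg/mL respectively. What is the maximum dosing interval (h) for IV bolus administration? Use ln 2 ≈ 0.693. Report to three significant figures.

k = 0.693 / t½ = 0.693 / 3 = 0.2310 h⁻¹
Between IV bolus doses, concentration decays as C = C₀·e^(−kτ), so C_peak/C_trough = e^(kτ).
τ_max = ln(C_peak/C_trough) / k = ln(30.6/8.4) / 0.2310 = 1.293 / 0.2310 = 5.597 h

5.60 h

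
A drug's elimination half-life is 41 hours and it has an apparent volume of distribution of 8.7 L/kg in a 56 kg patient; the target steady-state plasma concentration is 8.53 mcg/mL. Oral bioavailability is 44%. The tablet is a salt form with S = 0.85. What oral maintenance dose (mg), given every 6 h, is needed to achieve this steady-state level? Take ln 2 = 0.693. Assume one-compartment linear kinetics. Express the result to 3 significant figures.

1130 mg

Total Vd = 8.7 × 56 = 487.2 L
k = 0.693/41 = 0.01690 h⁻¹, so CL = k·Vd = 0.01690 × 487.2 = 8.234 L/h
D = CL × Css × τ / F / S = 8.234 × 8.53 × 6 / 0.44 / 0.85 = 1127 mg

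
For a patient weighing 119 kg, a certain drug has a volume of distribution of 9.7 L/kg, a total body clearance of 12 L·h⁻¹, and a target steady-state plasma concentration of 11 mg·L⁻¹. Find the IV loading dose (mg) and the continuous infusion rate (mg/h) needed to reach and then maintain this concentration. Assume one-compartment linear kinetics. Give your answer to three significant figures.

Total Vd = 9.7 × 119 = 1154 L
LD = Vd · C_target = 1154 × 11 = 12690 mg
Maintenance: replace elimination → rate = CL × Css = 12.00 × 11 = 132.0 mg/h

(a) 12700 mg; (b) 132 mg/h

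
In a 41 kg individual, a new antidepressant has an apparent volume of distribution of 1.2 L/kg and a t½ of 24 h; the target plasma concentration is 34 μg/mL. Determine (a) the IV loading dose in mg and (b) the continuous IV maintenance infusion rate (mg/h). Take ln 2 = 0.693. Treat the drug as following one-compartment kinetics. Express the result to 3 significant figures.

(a) 1670 mg; (b) 48.3 mg/h

Vd = 1.2 L/kg × 41 kg = 49.20 L
LD = Vd × C = 49.20 × 34 = 1673 mg
CL = 0.693 × Vd / t½ = 0.693 × 49.20 / 24 = 1.421 L/h
Infusion rate = CL × Css = 1.421 × 34 = 48.31 mg/h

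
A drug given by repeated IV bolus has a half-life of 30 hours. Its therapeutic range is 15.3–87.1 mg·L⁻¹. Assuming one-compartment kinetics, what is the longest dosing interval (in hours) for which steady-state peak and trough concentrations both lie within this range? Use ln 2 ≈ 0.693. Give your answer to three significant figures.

k = 0.693 / t½ = 0.693 / 30 = 0.02310 h⁻¹
Between IV bolus doses, concentration decays as C = C₀·e^(−kτ), so C_peak/C_trough = e^(kτ).
τ_max = ln(C_peak/C_trough) / k = ln(87.1/15.3) / 0.02310 = 1.739 / 0.02310 = 75.28 h

75.3 h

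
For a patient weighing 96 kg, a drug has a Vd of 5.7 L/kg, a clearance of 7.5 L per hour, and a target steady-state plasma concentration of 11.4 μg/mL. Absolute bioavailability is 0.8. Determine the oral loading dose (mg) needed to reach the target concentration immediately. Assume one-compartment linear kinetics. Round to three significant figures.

7800 mg

Vd(total) = 96 kg × 5.7 L/kg = 547.2 L
LD = Vd × C / F = 547.2 × 11.40 / 0.8 = 7798 mg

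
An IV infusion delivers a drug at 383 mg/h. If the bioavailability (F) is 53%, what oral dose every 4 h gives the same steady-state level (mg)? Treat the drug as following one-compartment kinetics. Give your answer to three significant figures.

2890 mg

To maintain the same Css, the systemic dosing rate must be unchanged: F·D/τ = infusion rate.
D = rate × τ / F = 383 × 4 / 0.53 = 2891 mg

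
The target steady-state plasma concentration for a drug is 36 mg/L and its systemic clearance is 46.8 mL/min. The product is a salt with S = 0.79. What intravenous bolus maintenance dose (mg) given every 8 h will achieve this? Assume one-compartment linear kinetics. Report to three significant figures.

CL = 46.8 mL/min = 46.8 × 0.06 = 2.808 L/h
At steady state, dose per interval replaces the amount cleared in that interval: S·D/τ = CL·Css.
D = CL × Css × τ / S = 2.808 × 36 × 8 / 0.79 = 1024 mg

1020 mg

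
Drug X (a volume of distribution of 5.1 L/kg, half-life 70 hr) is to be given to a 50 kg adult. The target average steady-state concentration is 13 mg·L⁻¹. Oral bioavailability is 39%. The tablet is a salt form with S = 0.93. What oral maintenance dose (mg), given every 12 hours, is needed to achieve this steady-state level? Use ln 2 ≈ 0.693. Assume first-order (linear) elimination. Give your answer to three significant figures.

1090 mg

Vd = 5.1 L/kg × 50 kg = 255.0 L
k = 0.693/70 = 0.009900 h⁻¹, so CL = k·Vd = 0.009900 × 255.0 = 2.525 L/h
D = CL × Css × τ / F / S = 2.525 × 13 × 12 / 0.39 / 0.93 = 1086 mg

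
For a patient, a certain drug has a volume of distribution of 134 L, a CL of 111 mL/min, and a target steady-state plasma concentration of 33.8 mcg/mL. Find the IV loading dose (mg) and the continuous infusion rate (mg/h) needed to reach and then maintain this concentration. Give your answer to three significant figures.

Loading dose = Vd × C = 134.0 × 33.8 = 4529 mg
CL = 111 mL/min = 111 × 0.06 = 6.660 L/h
Maintenance infusion rate = CL × Css = 6.660 × 33.8 = 225.1 mg/h

(a) 4530 mg; (b) 225 mg/h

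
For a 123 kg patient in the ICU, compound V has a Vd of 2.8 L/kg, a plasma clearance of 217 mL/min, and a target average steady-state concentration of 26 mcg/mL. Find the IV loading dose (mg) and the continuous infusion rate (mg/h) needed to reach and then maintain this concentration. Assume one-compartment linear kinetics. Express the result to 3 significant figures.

(a) 8950 mg; (b) 339 mg/h

Vd = 2.8 L/kg × 123 kg = 344.4 L
Loading dose = Vd × C = 344.4 × 26 = 8954 mg
CL = 217 mL/min = 217 × 0.06 = 13.02 L/h
Maintenance infusion rate = CL × Css = 13.02 × 26 = 338.5 mg/h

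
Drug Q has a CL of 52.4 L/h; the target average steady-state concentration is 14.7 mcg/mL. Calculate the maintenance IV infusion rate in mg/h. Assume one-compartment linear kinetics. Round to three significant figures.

Infusion rate = CL · Css = 52.40 L/h × 14.7 mg/L = 770.3 mg/h

770 mg/h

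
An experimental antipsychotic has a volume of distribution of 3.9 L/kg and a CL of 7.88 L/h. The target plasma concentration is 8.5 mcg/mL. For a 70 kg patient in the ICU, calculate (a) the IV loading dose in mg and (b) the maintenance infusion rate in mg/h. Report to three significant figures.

(a) 2320 mg; (b) 67.0 mg/h

Vd(total) = 70 kg × 3.9 L/kg = 273.0 L
LD = Vd · C_target = 273.0 × 8.5 = 2321 mg
Maintenance: replace elimination → rate = CL × Css = 7.880 × 8.5 = 66.98 mg/h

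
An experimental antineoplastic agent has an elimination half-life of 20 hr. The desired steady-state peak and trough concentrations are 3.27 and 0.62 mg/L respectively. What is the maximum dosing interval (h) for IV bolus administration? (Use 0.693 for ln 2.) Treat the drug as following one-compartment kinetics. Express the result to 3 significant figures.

k = 0.693 / t½ = 0.693 / 20 = 0.03465 h⁻¹
Between IV bolus doses, concentration decays as C = C₀·e^(−kτ), so C_peak/C_trough = e^(kτ).
τ_max = ln(C_peak/C_trough) / k = ln(3.27/0.62) / 0.03465 = 1.663 / 0.03465 = 47.99 h

48.0 h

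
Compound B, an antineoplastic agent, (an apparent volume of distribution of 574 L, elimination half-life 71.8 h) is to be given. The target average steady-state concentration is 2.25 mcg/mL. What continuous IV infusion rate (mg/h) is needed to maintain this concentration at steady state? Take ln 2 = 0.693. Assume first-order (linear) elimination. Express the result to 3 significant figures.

k = 0.693/71.8 = 0.009652 h⁻¹, so CL = k·Vd = 0.009652 × 574.0 = 5.540 L/h
Infusion rate = CL × Css = 5.540 × 2.25 = 12.47 mg/h

12.5 mg/h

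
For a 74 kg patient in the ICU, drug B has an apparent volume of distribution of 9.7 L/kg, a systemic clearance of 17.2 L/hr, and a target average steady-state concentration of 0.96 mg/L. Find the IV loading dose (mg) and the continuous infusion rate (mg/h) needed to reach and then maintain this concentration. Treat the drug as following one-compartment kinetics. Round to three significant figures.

(a) 689 mg; (b) 16.5 mg/h

Vd = 9.7 L/kg × 74 kg = 717.8 L
Loading dose = Vd × C = 717.8 × 0.96 = 689.1 mg
Maintenance: replace elimination → rate = CL × Css = 17.20 × 0.96 = 16.51 mg/h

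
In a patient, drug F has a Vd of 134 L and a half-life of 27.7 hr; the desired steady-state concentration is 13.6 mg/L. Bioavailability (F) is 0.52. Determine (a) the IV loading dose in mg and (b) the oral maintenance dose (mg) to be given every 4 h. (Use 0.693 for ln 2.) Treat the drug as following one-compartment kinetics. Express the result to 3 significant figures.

(a) 1820 mg; (b) 351 mg

LD = Vd × C = 134.0 × 13.6 = 1822 mg
CL = 0.693 × Vd / t½ = 0.693 × 134.0 / 27.7 = 3.352 L/h
D = CL × Css × τ / F = 3.352 × 13.6 × 4 / 0.52 = 350.7 mg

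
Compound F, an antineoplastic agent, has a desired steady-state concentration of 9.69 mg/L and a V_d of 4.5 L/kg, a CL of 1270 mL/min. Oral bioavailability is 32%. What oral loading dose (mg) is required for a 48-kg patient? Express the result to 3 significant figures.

Total Vd = 4.5 × 48 = 216.0 L
LD = Vd × C / F = 216.0 × 9.690 / 0.32 = 6541 mg

6540 mg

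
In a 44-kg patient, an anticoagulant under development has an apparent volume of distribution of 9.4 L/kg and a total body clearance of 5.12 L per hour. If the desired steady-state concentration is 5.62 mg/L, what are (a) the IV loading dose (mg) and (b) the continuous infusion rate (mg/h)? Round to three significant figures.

(a) 2320 mg; (b) 28.8 mg/h

Vd = 9.4 L/kg × 44 kg = 413.6 L
LD = Vd · C_target = 413.6 × 5.62 = 2324 mg
Infusion rate = 5.120 L/h × 5.62 mg/L = 28.77 mg/h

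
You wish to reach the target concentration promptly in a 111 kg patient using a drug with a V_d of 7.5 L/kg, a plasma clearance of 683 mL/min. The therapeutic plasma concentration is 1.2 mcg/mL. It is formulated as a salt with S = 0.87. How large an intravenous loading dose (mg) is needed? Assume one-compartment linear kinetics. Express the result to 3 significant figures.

1150 mg

Vd = 7.5 L/kg × 111 kg = 832.5 L
LD is governed by Vd — clearance does not enter the loading-dose calculation.
LD = Vd × C / S = 832.5 × 1.200 / 0.87 = 1148 mg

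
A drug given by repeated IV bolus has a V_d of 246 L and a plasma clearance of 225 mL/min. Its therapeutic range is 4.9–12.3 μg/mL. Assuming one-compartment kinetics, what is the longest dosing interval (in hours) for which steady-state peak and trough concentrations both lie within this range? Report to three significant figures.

16.8 h

CL = 225 mL/min = 225 × 0.06 = 13.50 L/h
k = CL / Vd = 13.50 / 246.0 = 0.05488 h⁻¹
Between IV bolus doses, concentration decays as C = C₀·e^(−kτ), so C_peak/C_trough = e^(kτ).
τ_max = ln(C_peak/C_trough) / k = ln(12.3/4.9) / 0.05488 = 0.9204 / 0.05488 = 16.77 h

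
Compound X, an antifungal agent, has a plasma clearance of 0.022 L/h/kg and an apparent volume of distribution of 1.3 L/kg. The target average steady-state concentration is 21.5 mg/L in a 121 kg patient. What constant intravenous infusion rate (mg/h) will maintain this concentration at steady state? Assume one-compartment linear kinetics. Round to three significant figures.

CL = 0.022 L/h/kg × 121 kg = 2.662 L/h
Rate = CL × Css = 2.662 × 21.5 = 57.23 mg/h

57.2 mg/h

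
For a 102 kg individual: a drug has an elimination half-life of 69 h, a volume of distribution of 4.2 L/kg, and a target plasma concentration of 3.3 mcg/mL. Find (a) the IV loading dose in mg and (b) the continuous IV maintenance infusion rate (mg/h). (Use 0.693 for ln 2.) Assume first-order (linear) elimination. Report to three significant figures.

Total Vd = 4.2 × 102 = 428.4 L
LD = Vd × C = 428.4 × 3.3 = 1414 mg
CL = 0.693 × Vd / t½ = 0.693 × 428.4 / 69 = 4.303 L/h
Infusion rate = CL × Css = 4.303 × 3.3 = 14.20 mg/h

(a) 1410 mg; (b) 14.2 mg/h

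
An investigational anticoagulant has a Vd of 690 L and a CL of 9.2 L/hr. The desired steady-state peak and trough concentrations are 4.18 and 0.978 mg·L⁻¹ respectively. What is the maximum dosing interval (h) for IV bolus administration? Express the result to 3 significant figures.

109 h

k = CL / Vd = 9.200 / 690.0 = 0.01333 h⁻¹
Between IV bolus doses, concentration decays as C = C₀·e^(−kτ), so C_peak/C_trough = e^(kτ).
τ_max = ln(C_peak/C_trough) / k = ln(4.18/0.978) / 0.01333 = 1.453 / 0.01333 = 109.0 h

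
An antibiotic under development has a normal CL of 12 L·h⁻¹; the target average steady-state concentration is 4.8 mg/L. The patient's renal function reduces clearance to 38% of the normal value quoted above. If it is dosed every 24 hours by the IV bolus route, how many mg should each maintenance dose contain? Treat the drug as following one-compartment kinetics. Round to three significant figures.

525 mg

Patient clearance = 0.38 × 12.00 = 4.560 L/h
D = CL × Css × τ = 4.560 × 4.8 × 24 = 525.3 mg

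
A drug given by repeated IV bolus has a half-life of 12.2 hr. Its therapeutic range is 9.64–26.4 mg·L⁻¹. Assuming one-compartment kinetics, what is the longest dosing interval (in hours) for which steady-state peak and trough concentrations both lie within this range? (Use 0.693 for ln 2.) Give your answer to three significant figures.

k = 0.693 / t½ = 0.693 / 12.2 = 0.05680 h⁻¹
Between IV bolus doses, concentration decays as C = C₀·e^(−kτ), so C_peak/C_trough = e^(kτ).
τ_max = ln(C_peak/C_trough) / k = ln(26.4/9.64) / 0.05680 = 1.007 / 0.05680 = 17.73 h

17.7 h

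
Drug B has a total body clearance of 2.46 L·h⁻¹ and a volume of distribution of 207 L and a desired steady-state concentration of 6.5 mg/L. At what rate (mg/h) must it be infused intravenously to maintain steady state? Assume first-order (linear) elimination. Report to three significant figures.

At steady state, infusion rate equals elimination rate: rate in = CL × Css.
R₀ = 2.460 × 6.5 = 15.99 mg/h

16.0 mg/h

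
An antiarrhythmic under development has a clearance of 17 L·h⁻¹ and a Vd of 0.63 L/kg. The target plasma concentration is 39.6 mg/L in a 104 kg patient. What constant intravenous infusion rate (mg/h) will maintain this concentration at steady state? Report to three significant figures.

Maintenance depends on clearance, not Vd — rate in must match rate out.
Infusion rate = CL · Css = 17.00 L/h × 39.6 mg/L = 673.2 mg/h

673 mg/h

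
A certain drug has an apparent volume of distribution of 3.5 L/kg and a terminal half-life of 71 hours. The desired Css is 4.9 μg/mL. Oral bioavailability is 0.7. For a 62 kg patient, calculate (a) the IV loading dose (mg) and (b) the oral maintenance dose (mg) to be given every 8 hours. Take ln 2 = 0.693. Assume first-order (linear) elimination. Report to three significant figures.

(a) 1060 mg; (b) 119 mg

Vd = 3.5 L/kg × 62 kg = 217.0 L
LD = Vd × C = 217.0 × 4.9 = 1063 mg
CL = 0.693 × Vd / t½ = 0.693 × 217.0 / 71 = 2.118 L/h
D = CL × Css × τ / F = 2.118 × 4.9 × 8 / 0.7 = 118.6 mg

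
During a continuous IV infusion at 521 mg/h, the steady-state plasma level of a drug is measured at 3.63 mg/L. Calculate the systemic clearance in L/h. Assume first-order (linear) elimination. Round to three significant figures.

At steady state, infusion rate = CL × Css, so CL = rate / Css.
CL = 521 / 3.63 = 143.5 L/h

144 L/h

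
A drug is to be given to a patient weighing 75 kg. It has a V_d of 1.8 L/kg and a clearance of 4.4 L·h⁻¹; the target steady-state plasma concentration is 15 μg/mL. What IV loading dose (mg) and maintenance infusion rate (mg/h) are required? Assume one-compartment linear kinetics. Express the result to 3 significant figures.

Vd = 1.8 L/kg × 75 kg = 135.0 L
LD = Vd · C_target = 135.0 × 15 = 2025 mg
Maintenance infusion rate = CL × Css = 4.400 × 15 = 66.00 mg/h

(a) 2030 mg; (b) 66.0 mg/h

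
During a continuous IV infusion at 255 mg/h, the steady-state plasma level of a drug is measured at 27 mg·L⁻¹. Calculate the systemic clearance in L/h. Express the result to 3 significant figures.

9.44 L/h

At steady state, infusion rate = CL × Css, so CL = rate / Css.
CL = 255 / 27 = 9.444 L/h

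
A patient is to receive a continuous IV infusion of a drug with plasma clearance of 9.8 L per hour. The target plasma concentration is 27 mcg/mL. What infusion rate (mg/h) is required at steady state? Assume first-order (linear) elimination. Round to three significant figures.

R₀ = 9.800 × 27 = 264.6 mg/h

265 mg/h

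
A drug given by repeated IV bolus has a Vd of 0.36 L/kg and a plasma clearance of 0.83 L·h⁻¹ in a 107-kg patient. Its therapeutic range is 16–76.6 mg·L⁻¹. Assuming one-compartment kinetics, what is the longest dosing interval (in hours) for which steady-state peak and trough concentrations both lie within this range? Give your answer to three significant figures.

Total Vd = 0.36 × 107 = 38.52 L
k = CL / Vd = 0.8300 / 38.52 = 0.02155 h⁻¹
Between IV bolus doses, concentration decays as C = C₀·e^(−kτ), so C_peak/C_trough = e^(kτ).
τ_max = ln(C_peak/C_trough) / k = ln(76.6/16) / 0.02155 = 1.566 / 0.02155 = 72.67 h

72.7 h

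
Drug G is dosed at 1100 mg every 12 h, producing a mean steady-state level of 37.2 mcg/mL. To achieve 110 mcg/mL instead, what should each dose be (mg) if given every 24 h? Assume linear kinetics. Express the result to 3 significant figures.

With linear kinetics, Css is proportional to dose rate (D/τ) at fixed clearance.
D₂ = D₁ × (Css,target / Css,current) × (τ₂/τ₁) = 1100 × (110/37.2) × (24/12) = 6505 mg

6510 mg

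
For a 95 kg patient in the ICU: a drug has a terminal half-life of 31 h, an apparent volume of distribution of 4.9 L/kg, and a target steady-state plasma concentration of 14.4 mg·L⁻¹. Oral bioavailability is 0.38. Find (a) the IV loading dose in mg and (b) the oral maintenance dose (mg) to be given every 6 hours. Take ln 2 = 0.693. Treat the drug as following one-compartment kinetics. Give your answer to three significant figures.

Total Vd = 4.9 × 95 = 465.5 L
LD = Vd × C = 465.5 × 14.4 = 6703 mg
CL = 0.693 × Vd / t½ = 0.693 × 465.5 / 31 = 10.41 L/h
D = CL × Css × τ / F = 10.41 × 14.4 × 6 / 0.38 = 2367 mg

(a) 6700 mg; (b) 2370 mg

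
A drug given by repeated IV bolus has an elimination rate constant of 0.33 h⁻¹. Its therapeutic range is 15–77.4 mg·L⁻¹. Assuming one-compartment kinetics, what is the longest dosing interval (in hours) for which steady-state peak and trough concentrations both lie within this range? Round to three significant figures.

Between IV bolus doses, concentration decays as C = C₀·e^(−kτ), so C_peak/C_trough = e^(kτ).
τ_max = ln(C_peak/C_trough) / k = ln(77.4/15) / 0.3300 = 1.641 / 0.3300 = 4.973 h

4.97 h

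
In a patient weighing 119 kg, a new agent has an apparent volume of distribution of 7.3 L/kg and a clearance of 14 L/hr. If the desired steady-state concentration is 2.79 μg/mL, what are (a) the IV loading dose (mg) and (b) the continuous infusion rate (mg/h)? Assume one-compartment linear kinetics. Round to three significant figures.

Vd(total) = 119 kg × 7.3 L/kg = 868.7 L
Loading dose = Vd × C = 868.7 × 2.79 = 2424 mg
Maintenance: replace elimination → rate = CL × Css = 14.00 × 2.79 = 39.06 mg/h

(a) 2420 mg; (b) 39.1 mg/h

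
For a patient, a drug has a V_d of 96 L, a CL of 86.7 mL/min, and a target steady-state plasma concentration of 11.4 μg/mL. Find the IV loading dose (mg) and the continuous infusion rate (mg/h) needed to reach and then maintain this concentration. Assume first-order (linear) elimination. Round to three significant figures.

Loading dose = Vd × C = 96.00 × 11.4 = 1094 mg
CL = 86.7 mL/min × 60/1000 = 5.202 L/h
Maintenance infusion rate = CL × Css = 5.202 × 11.4 = 59.30 mg/h

(a) 1090 mg; (b) 59.3 mg/h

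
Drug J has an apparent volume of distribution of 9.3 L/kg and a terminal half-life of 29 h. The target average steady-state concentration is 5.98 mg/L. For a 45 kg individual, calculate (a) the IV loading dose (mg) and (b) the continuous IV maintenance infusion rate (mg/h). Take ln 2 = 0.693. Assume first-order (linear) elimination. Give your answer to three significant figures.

Vd(total) = 45 kg × 9.3 L/kg = 418.5 L
LD = Vd × C = 418.5 × 5.98 = 2503 mg
CL = 0.693 × Vd / t½ = 0.693 × 418.5 / 29 = 10.00 L/h
Infusion rate = CL × Css = 10.00 × 5.98 = 59.80 mg/h

(a) 2500 mg; (b) 59.8 mg/h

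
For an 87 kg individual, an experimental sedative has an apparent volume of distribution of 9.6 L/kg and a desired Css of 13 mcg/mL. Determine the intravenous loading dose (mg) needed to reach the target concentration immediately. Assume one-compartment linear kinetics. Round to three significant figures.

10900 mg

Vd(total) = 87 kg × 9.6 L/kg = 835.2 L
The loading dose fills Vd to the target concentration.
LD = Vd × C = 835.2 × 13.00 = 10860 mg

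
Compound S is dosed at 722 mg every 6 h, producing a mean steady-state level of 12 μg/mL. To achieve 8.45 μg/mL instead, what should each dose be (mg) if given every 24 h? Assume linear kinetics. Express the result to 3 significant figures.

2030 mg

With linear kinetics, Css is proportional to dose rate (D/τ) at fixed clearance.
D₂ = D₁ × (Css,target / Css,current) × (τ₂/τ₁) = 722 × (8.45/12) × (24/6) = 2034 mg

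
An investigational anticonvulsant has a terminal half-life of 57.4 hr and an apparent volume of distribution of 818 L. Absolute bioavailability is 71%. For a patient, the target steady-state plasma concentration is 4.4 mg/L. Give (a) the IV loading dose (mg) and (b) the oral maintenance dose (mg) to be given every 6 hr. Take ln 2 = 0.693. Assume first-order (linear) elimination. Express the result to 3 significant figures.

LD = Vd × C = 818.0 × 4.4 = 3599 mg
CL = 0.693 × Vd / t½ = 0.693 × 818.0 / 57.4 = 9.876 L/h
D = CL × Css × τ / F = 9.876 × 4.4 × 6 / 0.71 = 367.2 mg

(a) 3600 mg; (b) 367 mg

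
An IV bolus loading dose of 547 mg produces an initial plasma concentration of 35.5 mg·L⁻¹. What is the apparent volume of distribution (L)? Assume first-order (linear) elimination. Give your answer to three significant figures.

15.4 L

Immediately after an IV bolus, C₀ = Dose / Vd, so Vd = Dose / C₀.
Vd = 547 / 35.5 = 15.41 L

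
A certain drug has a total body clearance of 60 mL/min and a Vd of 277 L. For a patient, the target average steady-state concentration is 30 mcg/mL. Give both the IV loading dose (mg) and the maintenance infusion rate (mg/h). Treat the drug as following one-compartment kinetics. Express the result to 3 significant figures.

(a) 8310 mg; (b) 108 mg/h

LD = Vd · C_target = 277.0 × 30 = 8310 mg
CL = 60 mL/min = 60 × 0.06 = 3.600 L/h
Maintenance infusion rate = CL × Css = 3.600 × 30 = 108.0 mg/h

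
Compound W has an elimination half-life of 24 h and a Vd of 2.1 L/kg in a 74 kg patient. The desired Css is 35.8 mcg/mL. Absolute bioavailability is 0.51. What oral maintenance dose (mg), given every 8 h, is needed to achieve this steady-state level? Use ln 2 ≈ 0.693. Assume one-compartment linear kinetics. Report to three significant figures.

2520 mg

Vd = 2.1 L/kg × 74 kg = 155.4 L
k = 0.693/24 = 0.02888 h⁻¹, so CL = k·Vd = 0.02888 × 155.4 = 4.488 L/h
D = CL × Css × τ / F = 4.488 × 35.8 × 8 / 0.51 = 2520 mg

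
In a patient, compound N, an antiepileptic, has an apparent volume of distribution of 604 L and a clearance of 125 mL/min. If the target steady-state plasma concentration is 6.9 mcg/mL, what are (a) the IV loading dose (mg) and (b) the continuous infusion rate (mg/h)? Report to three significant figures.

(a) 4170 mg; (b) 51.8 mg/h

LD = Vd · C_target = 604.0 × 6.9 = 4168 mg
CL = 125 mL/min × 60/1000 = 7.500 L/h
Maintenance infusion rate = CL × Css = 7.500 × 6.9 = 51.75 mg/h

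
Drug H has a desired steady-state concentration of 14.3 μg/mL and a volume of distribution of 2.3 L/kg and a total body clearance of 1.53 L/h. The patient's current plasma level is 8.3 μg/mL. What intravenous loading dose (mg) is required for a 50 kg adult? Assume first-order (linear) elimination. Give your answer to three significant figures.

690 mg

Total Vd = 2.3 × 50 = 115.0 L
Loading dose depends on Vd (not clearance): it fills the distribution volume.
Concentration deficit ΔC = 14.3 − 8.3 = 6.000 mg/L
LD = Vd × ΔC = 115.0 × 6.000 = 690.0 mg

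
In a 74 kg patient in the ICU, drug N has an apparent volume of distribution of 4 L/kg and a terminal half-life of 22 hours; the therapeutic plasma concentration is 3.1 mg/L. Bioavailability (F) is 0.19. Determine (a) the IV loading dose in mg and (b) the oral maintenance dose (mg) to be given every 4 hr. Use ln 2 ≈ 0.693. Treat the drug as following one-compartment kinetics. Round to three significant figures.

Total Vd = 4 × 74 = 296.0 L
LD = Vd × C = 296.0 × 3.1 = 917.6 mg
CL = 0.693 × Vd / t½ = 0.693 × 296.0 / 22 = 9.324 L/h
D = CL × Css × τ / F = 9.324 × 3.1 × 4 / 0.19 = 608.5 mg

(a) 918 mg; (b) 609 mg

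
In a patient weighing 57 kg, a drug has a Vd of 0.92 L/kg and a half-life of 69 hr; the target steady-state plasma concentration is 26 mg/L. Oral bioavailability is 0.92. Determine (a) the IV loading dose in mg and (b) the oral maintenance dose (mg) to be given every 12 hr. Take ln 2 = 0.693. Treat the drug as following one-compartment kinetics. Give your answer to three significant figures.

(a) 1360 mg; (b) 179 mg

Vd = 0.92 L/kg × 57 kg = 52.44 L
LD = Vd × C = 52.44 × 26 = 1363 mg
CL = 0.693 × Vd / t½ = 0.693 × 52.44 / 69 = 0.5267 L/h
D = CL × Css × τ / F = 0.5267 × 26 × 12 / 0.92 = 178.6 mg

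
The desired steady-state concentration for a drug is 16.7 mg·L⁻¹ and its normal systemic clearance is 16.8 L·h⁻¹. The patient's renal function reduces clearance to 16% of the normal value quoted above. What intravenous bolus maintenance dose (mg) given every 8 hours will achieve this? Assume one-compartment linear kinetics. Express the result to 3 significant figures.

359 mg

Patient clearance = 0.16 × 16.80 = 2.688 L/h
At steady state, dose per interval replaces the amount cleared in that interval: D/τ = CL·Css.
D = CL × Css × τ = 2.688 × 16.7 × 8 = 359.1 mg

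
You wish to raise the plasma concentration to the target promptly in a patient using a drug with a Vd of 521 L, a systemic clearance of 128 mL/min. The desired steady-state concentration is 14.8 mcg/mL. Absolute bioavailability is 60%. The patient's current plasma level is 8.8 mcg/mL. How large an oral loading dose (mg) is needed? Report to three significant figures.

Concentration deficit ΔC = 14.8 − 8.8 = 6.000 mg/L
LD = Vd × ΔC / F = 521.0 × 6.000 / 0.6 = 5210 mg

5210 mg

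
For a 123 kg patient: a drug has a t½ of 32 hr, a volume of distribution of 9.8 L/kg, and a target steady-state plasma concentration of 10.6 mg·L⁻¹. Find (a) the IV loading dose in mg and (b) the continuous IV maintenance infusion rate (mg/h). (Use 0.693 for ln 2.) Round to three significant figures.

Total Vd = 9.8 × 123 = 1205 L
LD = Vd × C = 1205 × 10.6 = 12770 mg
CL = 0.693 × Vd / t½ = 0.693 × 1205 / 32 = 26.10 L/h
Infusion rate = CL × Css = 26.10 × 10.6 = 276.7 mg/h

(a) 12800 mg; (b) 277 mg/h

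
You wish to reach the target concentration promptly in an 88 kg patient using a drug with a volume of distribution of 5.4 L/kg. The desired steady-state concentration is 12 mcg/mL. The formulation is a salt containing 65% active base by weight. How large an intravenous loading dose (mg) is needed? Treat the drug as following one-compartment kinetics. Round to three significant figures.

Total Vd = 5.4 × 88 = 475.2 L
LD = Vd × C / S = 475.2 × 12.00 / 0.65 = 8773 mg

8770 mg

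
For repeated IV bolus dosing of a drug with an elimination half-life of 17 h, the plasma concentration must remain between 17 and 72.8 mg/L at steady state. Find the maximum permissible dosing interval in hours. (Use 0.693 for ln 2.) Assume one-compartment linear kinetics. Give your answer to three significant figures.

35.7 h

k = 0.693 / t½ = 0.693 / 17 = 0.04076 h⁻¹
Between IV bolus doses, concentration decays as C = C₀·e^(−kτ), so C_peak/C_trough = e^(kτ).
τ_max = ln(C_peak/C_trough) / k = ln(72.8/17) / 0.04076 = 1.455 / 0.04076 = 35.70 h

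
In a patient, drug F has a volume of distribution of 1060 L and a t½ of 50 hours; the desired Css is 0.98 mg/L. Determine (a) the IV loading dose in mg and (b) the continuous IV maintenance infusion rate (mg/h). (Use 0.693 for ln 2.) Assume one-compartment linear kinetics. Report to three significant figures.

LD = Vd × C = 1060 × 0.98 = 1039 mg
CL = 0.693 × Vd / t½ = 0.693 × 1060 / 50 = 14.69 L/h
Infusion rate = CL × Css = 14.69 × 0.98 = 14.40 mg/h

(a) 1040 mg; (b) 14.4 mg/h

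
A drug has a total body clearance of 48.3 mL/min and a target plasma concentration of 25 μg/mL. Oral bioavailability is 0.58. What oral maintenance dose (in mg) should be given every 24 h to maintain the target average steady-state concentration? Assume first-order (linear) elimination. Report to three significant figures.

Convert clearance: 48.3 mL/min × 60 min/h ÷ 1000 mL/L = 2.898 L/h
D = CL × Css × τ / F = 2.898 × 25 × 24 / 0.58 = 2998 mg

3000 mg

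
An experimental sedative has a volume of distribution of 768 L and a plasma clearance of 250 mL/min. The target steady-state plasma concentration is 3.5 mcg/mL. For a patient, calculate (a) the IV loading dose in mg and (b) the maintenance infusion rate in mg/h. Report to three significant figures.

(a) 2690 mg; (b) 52.5 mg/h

Loading: fill Vd to C_target → 768.0 L × 3.5 mg/L = 2688 mg
CL = 250 mL/min = 250 × 0.06 = 15.00 L/h
Maintenance: replace elimination → rate = CL × Css = 15.00 × 3.5 = 52.50 mg/h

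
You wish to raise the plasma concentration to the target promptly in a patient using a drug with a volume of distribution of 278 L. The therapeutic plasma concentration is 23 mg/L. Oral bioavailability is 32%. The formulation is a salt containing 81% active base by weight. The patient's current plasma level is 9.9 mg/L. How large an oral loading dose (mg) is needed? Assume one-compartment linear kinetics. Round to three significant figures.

Concentration deficit ΔC = 23 − 9.9 = 13.10 mg/L
LD = Vd × ΔC / F / S = 278.0 × 13.10 / 0.32 / 0.81 = 14050 mg

14100 mg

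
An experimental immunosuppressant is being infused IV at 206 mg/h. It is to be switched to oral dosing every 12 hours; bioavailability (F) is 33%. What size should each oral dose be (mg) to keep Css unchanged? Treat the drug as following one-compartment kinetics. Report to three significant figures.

To maintain the same Css, the systemic dosing rate must be unchanged: F·D/τ = infusion rate.
D = rate × τ / F = 206 × 12 / 0.33 = 7491 mg

7490 mg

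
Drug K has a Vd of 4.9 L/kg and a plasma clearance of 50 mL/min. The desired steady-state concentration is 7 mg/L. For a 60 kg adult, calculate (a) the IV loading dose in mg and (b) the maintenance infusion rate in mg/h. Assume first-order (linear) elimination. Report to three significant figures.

Vd(total) = 60 kg × 4.9 L/kg = 294.0 L
LD = Vd · C_target = 294.0 × 7 = 2058 mg
CL = 50 mL/min × 60/1000 = 3.000 L/h
Maintenance: replace elimination → rate = CL × Css = 3.000 × 7 = 21.00 mg/h

(a) 2060 mg; (b) 21.0 mg/h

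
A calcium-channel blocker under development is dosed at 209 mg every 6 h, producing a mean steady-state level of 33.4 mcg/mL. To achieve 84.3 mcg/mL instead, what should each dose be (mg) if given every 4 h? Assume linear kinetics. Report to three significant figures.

With linear kinetics, Css is proportional to dose rate (D/τ) at fixed clearance.
D₂ = D₁ × (Css,target / Css,current) × (τ₂/τ₁) = 209 × (84.3/33.4) × (4/6) = 351.7 mg

352 mg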